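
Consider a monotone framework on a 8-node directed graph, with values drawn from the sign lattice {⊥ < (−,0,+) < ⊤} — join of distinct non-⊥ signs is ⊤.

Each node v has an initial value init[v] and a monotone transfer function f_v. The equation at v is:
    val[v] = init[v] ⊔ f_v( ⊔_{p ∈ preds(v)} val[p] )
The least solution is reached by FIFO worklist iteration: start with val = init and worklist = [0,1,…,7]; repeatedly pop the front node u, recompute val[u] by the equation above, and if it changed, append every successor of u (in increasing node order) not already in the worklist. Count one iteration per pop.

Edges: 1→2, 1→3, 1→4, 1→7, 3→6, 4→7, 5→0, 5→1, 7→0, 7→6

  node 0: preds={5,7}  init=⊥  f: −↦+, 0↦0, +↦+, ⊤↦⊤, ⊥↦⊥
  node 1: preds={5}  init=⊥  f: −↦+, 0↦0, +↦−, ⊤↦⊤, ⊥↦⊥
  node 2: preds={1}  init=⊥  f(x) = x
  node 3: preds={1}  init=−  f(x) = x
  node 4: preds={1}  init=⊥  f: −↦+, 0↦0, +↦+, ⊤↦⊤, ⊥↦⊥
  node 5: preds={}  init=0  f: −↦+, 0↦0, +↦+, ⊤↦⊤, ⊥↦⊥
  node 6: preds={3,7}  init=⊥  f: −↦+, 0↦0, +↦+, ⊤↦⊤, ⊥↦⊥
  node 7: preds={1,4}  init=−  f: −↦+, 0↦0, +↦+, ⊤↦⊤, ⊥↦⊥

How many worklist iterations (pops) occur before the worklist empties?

10

Iteration log — 10 steps:
  step 1. node 0  ⊔preds=⊤  new=⊤  old=⊥  +wl: 
  step 2. node 1  ⊔preds=0  new=0  old=⊥  +wl: 
  step 3. node 2  ⊔preds=0  new=0  old=⊥  +wl: 
  step 4. node 3  ⊔preds=0  new=⊤  old=−  +wl: 
  step 5. node 4  ⊔preds=0  new=0  old=⊥  +wl: 
  step 6. node 5  ⊔preds=⊥  new=0  stable
  step 7. node 6  ⊔preds=⊤  new=⊤  old=⊥  +wl: 
  step 8. node 7  ⊔preds=0  new=⊤  old=−  +wl: 0,6
  step 9. node 0  ⊔preds=⊤  new=⊤  stable
  step 10. node 6  ⊔preds=⊤  new=⊤  stable

Least fixpoint reached:
  node 0: ⊤
  node 1: 0
  node 2: 0
  node 3: ⊤
  node 4: 0
  node 5: 0
  node 6: ⊤
  node 7: ⊤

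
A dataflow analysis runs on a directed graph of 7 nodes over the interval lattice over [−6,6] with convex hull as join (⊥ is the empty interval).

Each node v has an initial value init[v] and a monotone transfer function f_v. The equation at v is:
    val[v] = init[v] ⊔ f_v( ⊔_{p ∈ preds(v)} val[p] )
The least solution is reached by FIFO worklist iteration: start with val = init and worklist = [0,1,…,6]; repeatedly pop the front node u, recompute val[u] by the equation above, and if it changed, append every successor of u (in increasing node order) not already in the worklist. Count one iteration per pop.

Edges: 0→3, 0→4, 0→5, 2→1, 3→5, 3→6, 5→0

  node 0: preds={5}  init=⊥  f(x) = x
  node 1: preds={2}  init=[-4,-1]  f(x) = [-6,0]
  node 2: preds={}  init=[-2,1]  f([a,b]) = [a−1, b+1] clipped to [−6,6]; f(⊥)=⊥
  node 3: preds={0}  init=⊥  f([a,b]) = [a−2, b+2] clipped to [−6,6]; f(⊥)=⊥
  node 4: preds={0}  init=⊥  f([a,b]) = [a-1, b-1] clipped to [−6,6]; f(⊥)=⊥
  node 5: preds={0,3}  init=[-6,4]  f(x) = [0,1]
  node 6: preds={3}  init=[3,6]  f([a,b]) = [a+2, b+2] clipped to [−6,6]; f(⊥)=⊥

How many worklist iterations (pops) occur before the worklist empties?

7

Iteration log — 7 steps:
  step 1. node 0  ⊔preds=[-6,4]  new=[-6,4]  old=⊥  +wl: 
  step 2. node 1  ⊔preds=[-2,1]  new=[-6,0]  old=[-4,-1]  +wl: 
  step 3. node 2  ⊔preds=⊥  new=[-2,1]  stable
  step 4. node 3  ⊔preds=[-6,4]  new=[-6,6]  old=⊥  +wl: 
  step 5. node 4  ⊔preds=[-6,4]  new=[-6,3]  old=⊥  +wl: 
  step 6. node 5  ⊔preds=[-6,6]  new=[-6,4]  stable
  step 7. node 6  ⊔preds=[-6,6]  new=[-4,6]  old=[3,6]  +wl: 

Least fixpoint reached:
  node 0: [-6,4]
  node 1: [-6,0]
  node 2: [-2,1]
  node 3: [-6,6]
  node 4: [-6,3]
  node 5: [-6,4]
  node 6: [-4,6]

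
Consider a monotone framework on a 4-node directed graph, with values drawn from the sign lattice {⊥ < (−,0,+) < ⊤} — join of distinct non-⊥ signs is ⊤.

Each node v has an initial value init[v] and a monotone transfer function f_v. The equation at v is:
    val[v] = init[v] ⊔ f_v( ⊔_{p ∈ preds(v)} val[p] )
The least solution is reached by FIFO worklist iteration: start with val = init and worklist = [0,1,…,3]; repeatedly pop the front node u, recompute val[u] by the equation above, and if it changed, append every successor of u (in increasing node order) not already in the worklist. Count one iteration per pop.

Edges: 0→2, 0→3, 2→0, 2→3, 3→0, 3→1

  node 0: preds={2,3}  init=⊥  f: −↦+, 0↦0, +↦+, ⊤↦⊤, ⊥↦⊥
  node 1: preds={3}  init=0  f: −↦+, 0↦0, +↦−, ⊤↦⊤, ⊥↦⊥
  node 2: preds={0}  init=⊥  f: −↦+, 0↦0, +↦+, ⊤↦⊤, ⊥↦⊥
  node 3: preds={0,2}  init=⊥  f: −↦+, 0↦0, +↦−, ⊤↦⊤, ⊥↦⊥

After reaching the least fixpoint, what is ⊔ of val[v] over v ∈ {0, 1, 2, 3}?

0

Worklist (4 pops):
  #1 pop 0: in=⊥ → ⊥ (no change)
  #2 pop 1: in=⊥ → 0 (no change)
  #3 pop 2: in=⊥ → ⊥ (no change)
  #4 pop 3: in=⊥ → ⊥ (no change)

Fixpoint:
  val[0] = ⊥
  val[1] = 0
  val[2] = ⊥
  val[3] = ⊥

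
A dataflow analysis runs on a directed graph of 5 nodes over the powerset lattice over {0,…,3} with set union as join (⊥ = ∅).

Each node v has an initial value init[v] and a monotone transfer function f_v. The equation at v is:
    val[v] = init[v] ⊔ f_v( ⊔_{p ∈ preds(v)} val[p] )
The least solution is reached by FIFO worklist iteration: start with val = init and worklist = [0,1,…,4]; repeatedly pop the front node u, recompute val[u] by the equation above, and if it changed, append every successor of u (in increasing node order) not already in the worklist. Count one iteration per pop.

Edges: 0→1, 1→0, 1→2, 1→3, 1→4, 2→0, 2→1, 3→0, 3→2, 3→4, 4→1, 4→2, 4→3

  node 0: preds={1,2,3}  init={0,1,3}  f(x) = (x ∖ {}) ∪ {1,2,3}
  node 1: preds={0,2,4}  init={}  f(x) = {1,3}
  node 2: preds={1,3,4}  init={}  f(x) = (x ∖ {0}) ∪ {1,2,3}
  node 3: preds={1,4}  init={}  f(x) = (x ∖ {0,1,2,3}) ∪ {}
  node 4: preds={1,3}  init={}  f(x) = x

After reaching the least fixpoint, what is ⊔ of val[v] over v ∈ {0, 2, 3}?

{0,1,2,3}

Iteration log — 9 steps:
  step 1. node 0  ⊔preds={}  new={0,1,2,3}  old={0,1,3}  +wl: 
  step 2. node 1  ⊔preds={0,1,2,3}  new={1,3}  old={}  +wl: 0
  step 3. node 2  ⊔preds={1,3}  new={1,2,3}  old={}  +wl: 1
  step 4. node 3  ⊔preds={1,3}  new={}  stable
  step 5. node 4  ⊔preds={1,3}  new={1,3}  old={}  +wl: 2,3
  step 6. node 0  ⊔preds={1,2,3}  new={0,1,2,3}  stable
  step 7. node 1  ⊔preds={0,1,2,3}  new={1,3}  stable
  step 8. node 2  ⊔preds={1,3}  new={1,2,3}  stable
  step 9. node 3  ⊔preds={1,3}  new={}  stable

Least fixpoint reached:
  node 0: {0,1,2,3}
  node 1: {1,3}
  node 2: {1,2,3}
  node 3: {}
  node 4: {1,3}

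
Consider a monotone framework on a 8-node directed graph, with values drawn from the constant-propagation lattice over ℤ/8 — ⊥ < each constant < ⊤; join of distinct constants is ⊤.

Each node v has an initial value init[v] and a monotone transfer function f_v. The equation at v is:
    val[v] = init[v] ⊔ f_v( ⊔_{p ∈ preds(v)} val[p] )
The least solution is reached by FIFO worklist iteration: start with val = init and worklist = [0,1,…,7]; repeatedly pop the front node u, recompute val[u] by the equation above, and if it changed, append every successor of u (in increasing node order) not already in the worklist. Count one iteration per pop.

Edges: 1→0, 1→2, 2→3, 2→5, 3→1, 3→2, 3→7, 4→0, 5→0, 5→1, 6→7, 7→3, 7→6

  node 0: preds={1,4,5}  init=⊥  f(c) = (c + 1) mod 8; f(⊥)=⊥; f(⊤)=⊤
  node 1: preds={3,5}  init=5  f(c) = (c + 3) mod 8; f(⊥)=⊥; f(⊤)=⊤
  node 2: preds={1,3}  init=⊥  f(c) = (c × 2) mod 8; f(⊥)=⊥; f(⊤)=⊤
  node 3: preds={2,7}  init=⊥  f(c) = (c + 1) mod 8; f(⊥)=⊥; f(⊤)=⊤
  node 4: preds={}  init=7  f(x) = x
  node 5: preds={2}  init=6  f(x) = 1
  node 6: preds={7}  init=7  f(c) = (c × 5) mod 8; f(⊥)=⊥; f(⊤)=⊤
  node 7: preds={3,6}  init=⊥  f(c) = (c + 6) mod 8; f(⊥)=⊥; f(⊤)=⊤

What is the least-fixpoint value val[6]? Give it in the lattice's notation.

Iteration log — 14 steps:
  step 1. node 0  ⊔preds=⊤  new=⊤  old=⊥  +wl: 
  step 2. node 1  ⊔preds=6  new=⊤  old=5  +wl: 0
  step 3. node 2  ⊔preds=⊤  new=⊤  old=⊥  +wl: 
  step 4. node 3  ⊔preds=⊤  new=⊤  old=⊥  +wl: 1,2
  step 5. node 4  ⊔preds=⊥  new=7  stable
  step 6. node 5  ⊔preds=⊤  new=⊤  old=6  +wl: 
  step 7. node 6  ⊔preds=⊥  new=7  stable
  step 8. node 7  ⊔preds=⊤  new=⊤  old=⊥  +wl: 3,6
  step 9. node 0  ⊔preds=⊤  new=⊤  stable
  step 10. node 1  ⊔preds=⊤  new=⊤  stable
  step 11. node 2  ⊔preds=⊤  new=⊤  stable
  step 12. node 3  ⊔preds=⊤  new=⊤  stable
  step 13. node 6  ⊔preds=⊤  new=⊤  old=7  +wl: 7
  step 14. node 7  ⊔preds=⊤  new=⊤  stable

Least fixpoint reached:
  node 0: ⊤
  node 1: ⊤
  node 2: ⊤
  node 3: ⊤
  node 4: 7
  node 5: ⊤
  node 6: ⊤
  node 7: ⊤

⊤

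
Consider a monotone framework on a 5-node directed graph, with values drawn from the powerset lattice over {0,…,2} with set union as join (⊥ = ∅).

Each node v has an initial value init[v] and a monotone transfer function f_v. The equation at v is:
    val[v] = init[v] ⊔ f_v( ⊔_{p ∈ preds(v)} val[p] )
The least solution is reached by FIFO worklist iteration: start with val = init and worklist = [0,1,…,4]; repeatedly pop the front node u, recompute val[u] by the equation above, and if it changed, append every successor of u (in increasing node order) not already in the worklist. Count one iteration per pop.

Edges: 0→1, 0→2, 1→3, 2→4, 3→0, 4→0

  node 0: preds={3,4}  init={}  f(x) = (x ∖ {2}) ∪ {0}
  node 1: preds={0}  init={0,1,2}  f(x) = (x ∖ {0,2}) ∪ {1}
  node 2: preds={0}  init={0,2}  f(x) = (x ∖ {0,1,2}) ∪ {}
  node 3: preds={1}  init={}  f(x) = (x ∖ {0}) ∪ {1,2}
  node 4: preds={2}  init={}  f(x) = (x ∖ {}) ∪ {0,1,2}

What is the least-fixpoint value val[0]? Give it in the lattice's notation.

Worklist (8 pops):
  #1 pop 0: in={} → {0} (was {}); enqueue []
  #2 pop 1: in={0} → {0,1,2} (no change)
  #3 pop 2: in={0} → {0,2} (no change)
  #4 pop 3: in={0,1,2} → {1,2} (was {}); enqueue [0]
  #5 pop 4: in={0,2} → {0,1,2} (was {}); enqueue []
  #6 pop 0: in={0,1,2} → {0,1} (was {0}); enqueue [1,2]
  #7 pop 1: in={0,1} → {0,1,2} (no change)
  #8 pop 2: in={0,1} → {0,2} (no change)

Fixpoint:
  val[0] = {0,1}
  val[1] = {0,1,2}
  val[2] = {0,2}
  val[3] = {1,2}
  val[4] = {0,1,2}

{0,1}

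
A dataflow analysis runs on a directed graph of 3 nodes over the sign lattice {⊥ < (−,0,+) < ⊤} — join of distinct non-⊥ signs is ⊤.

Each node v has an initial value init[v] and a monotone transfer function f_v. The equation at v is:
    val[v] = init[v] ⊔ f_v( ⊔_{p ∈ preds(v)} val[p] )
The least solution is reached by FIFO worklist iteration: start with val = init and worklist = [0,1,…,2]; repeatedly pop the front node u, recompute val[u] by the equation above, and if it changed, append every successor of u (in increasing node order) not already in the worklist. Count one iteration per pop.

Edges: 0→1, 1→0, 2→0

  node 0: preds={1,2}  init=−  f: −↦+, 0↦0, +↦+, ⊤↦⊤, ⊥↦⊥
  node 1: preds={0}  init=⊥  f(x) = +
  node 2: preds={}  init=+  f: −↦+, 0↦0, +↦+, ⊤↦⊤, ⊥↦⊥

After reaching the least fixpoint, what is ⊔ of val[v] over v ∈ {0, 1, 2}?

Iteration log — 4 steps:
  step 1. node 0  ⊔preds=+  new=⊤  old=−  +wl: 
  step 2. node 1  ⊔preds=⊤  new=+  old=⊥  +wl: 0
  step 3. node 2  ⊔preds=⊥  new=+  stable
  step 4. node 0  ⊔preds=+  new=⊤  stable

Least fixpoint reached:
  node 0: ⊤
  node 1: +
  node 2: +

⊤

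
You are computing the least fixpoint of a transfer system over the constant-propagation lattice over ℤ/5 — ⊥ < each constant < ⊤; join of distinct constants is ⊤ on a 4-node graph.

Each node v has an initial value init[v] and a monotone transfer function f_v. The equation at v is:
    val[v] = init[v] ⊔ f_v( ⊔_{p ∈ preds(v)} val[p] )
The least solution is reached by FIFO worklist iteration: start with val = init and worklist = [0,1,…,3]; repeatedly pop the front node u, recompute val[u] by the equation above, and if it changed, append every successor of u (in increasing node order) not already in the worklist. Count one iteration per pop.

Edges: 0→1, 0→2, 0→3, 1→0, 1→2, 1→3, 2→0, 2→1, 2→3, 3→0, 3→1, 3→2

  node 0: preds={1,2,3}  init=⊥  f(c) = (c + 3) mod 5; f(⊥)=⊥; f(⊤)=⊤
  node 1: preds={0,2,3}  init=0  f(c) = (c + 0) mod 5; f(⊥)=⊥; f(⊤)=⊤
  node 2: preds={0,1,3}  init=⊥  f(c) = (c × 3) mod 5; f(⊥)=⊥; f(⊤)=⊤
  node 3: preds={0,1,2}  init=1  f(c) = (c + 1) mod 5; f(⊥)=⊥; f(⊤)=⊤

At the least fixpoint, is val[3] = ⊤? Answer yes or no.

yes

Iteration log — 7 steps:
  step 1. node 0  ⊔preds=⊤  new=⊤  old=⊥  +wl: 
  step 2. node 1  ⊔preds=⊤  new=⊤  old=0  +wl: 0
  step 3. node 2  ⊔preds=⊤  new=⊤  old=⊥  +wl: 1
  step 4. node 3  ⊔preds=⊤  new=⊤  old=1  +wl: 2
  step 5. node 0  ⊔preds=⊤  new=⊤  stable
  step 6. node 1  ⊔preds=⊤  new=⊤  stable
  step 7. node 2  ⊔preds=⊤  new=⊤  stable

Least fixpoint reached:
  node 0: ⊤
  node 1: ⊤
  node 2: ⊤
  node 3: ⊤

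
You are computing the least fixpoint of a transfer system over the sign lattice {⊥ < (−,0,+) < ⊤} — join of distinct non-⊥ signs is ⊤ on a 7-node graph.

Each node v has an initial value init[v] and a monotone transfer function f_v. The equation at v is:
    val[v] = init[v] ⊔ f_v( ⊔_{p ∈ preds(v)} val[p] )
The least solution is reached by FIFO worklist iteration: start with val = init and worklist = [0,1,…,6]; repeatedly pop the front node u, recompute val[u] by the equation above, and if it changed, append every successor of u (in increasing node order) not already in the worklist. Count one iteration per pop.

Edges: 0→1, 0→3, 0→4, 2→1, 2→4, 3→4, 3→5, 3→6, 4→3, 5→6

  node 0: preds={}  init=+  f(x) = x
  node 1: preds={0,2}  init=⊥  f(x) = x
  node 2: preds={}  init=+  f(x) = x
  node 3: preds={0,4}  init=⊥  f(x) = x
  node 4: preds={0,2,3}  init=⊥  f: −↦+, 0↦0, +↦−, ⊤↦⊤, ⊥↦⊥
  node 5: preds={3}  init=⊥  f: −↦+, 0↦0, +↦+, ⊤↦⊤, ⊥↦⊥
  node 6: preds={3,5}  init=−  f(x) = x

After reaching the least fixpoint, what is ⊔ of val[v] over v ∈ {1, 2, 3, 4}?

Worklist (12 pops):
  #1 pop 0: in=⊥ → + (no change)
  #2 pop 1: in=+ → + (was ⊥); enqueue []
  #3 pop 2: in=⊥ → + (no change)
  #4 pop 3: in=+ → + (was ⊥); enqueue []
  #5 pop 4: in=+ → − (was ⊥); enqueue [3]
  #6 pop 5: in=+ → + (was ⊥); enqueue []
  #7 pop 6: in=+ → ⊤ (was −); enqueue []
  #8 pop 3: in=⊤ → ⊤ (was +); enqueue [4,5,6]
  #9 pop 4: in=⊤ → ⊤ (was −); enqueue [3]
  #10 pop 5: in=⊤ → ⊤ (was +); enqueue []
  #11 pop 6: in=⊤ → ⊤ (no change)
  #12 pop 3: in=⊤ → ⊤ (no change)

Fixpoint:
  val[0] = +
  val[1] = +
  val[2] = +
  val[3] = ⊤
  val[4] = ⊤
  val[5] = ⊤
  val[6] = ⊤

⊤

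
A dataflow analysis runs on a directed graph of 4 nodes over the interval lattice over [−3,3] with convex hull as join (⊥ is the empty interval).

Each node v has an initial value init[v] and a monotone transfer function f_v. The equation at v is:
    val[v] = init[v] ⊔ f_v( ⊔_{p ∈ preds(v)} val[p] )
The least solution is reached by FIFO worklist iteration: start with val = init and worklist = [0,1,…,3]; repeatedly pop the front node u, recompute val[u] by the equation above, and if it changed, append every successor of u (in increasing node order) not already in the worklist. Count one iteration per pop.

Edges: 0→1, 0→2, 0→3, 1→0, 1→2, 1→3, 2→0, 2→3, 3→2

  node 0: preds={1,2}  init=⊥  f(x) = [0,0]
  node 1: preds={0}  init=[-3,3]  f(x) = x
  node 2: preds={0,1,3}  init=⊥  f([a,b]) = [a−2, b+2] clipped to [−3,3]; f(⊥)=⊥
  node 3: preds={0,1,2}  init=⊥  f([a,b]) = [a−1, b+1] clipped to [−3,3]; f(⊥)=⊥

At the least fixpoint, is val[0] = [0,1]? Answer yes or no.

Worklist (6 pops):
  #1 pop 0: in=[-3,3] → [0,0] (was ⊥); enqueue []
  #2 pop 1: in=[0,0] → [-3,3] (no change)
  #3 pop 2: in=[-3,3] → [-3,3] (was ⊥); enqueue [0]
  #4 pop 3: in=[-3,3] → [-3,3] (was ⊥); enqueue [2]
  #5 pop 0: in=[-3,3] → [0,0] (no change)
  #6 pop 2: in=[-3,3] → [-3,3] (no change)

Fixpoint:
  val[0] = [0,0]
  val[1] = [-3,3]
  val[2] = [-3,3]
  val[3] = [-3,3]

no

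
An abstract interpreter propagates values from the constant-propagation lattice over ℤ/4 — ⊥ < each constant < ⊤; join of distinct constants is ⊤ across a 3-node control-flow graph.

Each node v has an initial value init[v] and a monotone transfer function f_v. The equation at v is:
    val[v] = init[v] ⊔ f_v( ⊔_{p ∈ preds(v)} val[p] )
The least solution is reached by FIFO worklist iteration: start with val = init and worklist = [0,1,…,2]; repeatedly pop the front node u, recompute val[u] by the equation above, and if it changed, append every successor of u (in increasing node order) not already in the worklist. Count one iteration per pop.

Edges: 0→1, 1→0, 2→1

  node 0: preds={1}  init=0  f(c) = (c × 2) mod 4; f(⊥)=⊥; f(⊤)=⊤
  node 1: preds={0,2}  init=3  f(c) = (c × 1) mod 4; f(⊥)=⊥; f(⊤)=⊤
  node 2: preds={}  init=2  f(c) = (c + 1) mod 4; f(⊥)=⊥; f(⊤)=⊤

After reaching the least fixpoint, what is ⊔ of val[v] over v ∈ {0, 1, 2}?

⊤

Worklist (4 pops):
  #1 pop 0: in=3 → ⊤ (was 0); enqueue []
  #2 pop 1: in=⊤ → ⊤ (was 3); enqueue [0]
  #3 pop 2: in=⊥ → 2 (no change)
  #4 pop 0: in=⊤ → ⊤ (no change)

Fixpoint:
  val[0] = ⊤
  val[1] = ⊤
  val[2] = 2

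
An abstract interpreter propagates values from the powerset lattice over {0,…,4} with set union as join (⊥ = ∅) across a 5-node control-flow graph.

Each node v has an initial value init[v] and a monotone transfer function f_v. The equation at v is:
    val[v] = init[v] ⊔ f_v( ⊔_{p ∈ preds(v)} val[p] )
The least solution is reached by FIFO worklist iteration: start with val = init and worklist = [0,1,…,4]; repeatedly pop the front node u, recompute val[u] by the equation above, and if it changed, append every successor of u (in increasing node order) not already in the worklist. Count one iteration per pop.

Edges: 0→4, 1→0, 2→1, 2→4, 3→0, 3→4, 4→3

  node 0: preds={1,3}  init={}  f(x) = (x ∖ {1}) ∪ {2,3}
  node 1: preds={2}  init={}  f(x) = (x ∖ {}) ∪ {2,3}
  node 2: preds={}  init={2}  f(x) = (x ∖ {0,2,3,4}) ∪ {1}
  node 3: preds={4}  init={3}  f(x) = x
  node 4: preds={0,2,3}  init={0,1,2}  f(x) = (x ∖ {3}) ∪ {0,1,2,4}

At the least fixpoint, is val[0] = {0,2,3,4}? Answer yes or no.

yes

Worklist (11 pops):
  #1 pop 0: in={3} → {2,3} (was {}); enqueue []
  #2 pop 1: in={2} → {2,3} (was {}); enqueue [0]
  #3 pop 2: in={} → {1,2} (was {2}); enqueue [1]
  #4 pop 3: in={0,1,2} → {0,1,2,3} (was {3}); enqueue []
  #5 pop 4: in={0,1,2,3} → {0,1,2,4} (was {0,1,2}); enqueue [3]
  #6 pop 0: in={0,1,2,3} → {0,2,3} (was {2,3}); enqueue [4]
  #7 pop 1: in={1,2} → {1,2,3} (was {2,3}); enqueue [0]
  #8 pop 3: in={0,1,2,4} → {0,1,2,3,4} (was {0,1,2,3}); enqueue []
  #9 pop 4: in={0,1,2,3,4} → {0,1,2,4} (no change)
  #10 pop 0: in={0,1,2,3,4} → {0,2,3,4} (was {0,2,3}); enqueue [4]
  #11 pop 4: in={0,1,2,3,4} → {0,1,2,4} (no change)

Fixpoint:
  val[0] = {0,2,3,4}
  val[1] = {1,2,3}
  val[2] = {1,2}
  val[3] = {0,1,2,3,4}
  val[4] = {0,1,2,4}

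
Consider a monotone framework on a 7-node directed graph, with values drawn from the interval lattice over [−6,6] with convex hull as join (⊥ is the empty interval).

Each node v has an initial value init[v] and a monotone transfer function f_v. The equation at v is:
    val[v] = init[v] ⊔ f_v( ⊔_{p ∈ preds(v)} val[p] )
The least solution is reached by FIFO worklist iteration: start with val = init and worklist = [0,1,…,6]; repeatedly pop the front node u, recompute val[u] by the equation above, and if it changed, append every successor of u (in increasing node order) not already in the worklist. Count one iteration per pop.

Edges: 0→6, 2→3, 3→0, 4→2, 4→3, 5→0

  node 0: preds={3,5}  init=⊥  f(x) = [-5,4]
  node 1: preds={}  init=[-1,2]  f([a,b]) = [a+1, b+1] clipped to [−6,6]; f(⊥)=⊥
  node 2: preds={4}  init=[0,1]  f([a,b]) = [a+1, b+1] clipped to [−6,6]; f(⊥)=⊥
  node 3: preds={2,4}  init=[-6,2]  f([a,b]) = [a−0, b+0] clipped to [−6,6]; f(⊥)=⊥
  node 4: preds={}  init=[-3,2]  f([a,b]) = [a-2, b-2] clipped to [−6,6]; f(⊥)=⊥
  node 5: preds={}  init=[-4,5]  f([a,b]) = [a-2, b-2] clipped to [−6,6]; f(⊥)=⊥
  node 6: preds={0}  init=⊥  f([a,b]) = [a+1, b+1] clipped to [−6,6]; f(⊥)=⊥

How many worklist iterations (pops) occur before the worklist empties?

Iteration log — 8 steps:
  step 1. node 0  ⊔preds=[-6,5]  new=[-5,4]  old=⊥  +wl: 
  step 2. node 1  ⊔preds=⊥  new=[-1,2]  stable
  step 3. node 2  ⊔preds=[-3,2]  new=[-2,3]  old=[0,1]  +wl: 
  step 4. node 3  ⊔preds=[-3,3]  new=[-6,3]  old=[-6,2]  +wl: 0
  step 5. node 4  ⊔preds=⊥  new=[-3,2]  stable
  step 6. node 5  ⊔preds=⊥  new=[-4,5]  stable
  step 7. node 6  ⊔preds=[-5,4]  new=[-4,5]  old=⊥  +wl: 
  step 8. node 0  ⊔preds=[-6,5]  new=[-5,4]  stable

Least fixpoint reached:
  node 0: [-5,4]
  node 1: [-1,2]
  node 2: [-2,3]
  node 3: [-6,3]
  node 4: [-3,2]
  node 5: [-4,5]
  node 6: [-4,5]

8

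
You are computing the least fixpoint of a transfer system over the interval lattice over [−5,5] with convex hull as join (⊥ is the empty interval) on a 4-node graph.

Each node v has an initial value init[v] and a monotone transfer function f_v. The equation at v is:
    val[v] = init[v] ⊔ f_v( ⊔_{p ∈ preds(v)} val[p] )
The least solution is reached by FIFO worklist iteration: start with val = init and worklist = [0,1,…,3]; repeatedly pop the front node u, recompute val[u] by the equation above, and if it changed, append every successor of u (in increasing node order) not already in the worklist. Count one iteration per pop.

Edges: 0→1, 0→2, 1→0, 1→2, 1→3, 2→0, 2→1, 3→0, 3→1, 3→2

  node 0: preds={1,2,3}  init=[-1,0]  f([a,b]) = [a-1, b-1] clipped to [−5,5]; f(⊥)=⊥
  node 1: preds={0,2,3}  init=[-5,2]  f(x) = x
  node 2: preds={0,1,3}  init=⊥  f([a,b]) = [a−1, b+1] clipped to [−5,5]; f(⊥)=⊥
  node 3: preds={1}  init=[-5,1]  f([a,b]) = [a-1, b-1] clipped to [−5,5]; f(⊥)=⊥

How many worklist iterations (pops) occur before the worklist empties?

Iteration log — 20 steps:
  step 1. node 0  ⊔preds=[-5,2]  new=[-5,1]  old=[-1,0]  +wl: 
  step 2. node 1  ⊔preds=[-5,1]  new=[-5,2]  stable
  step 3. node 2  ⊔preds=[-5,2]  new=[-5,3]  old=⊥  +wl: 0,1
  step 4. node 3  ⊔preds=[-5,2]  new=[-5,1]  stable
  step 5. node 0  ⊔preds=[-5,3]  new=[-5,2]  old=[-5,1]  +wl: 2
  step 6. node 1  ⊔preds=[-5,3]  new=[-5,3]  old=[-5,2]  +wl: 0,3
  step 7. node 2  ⊔preds=[-5,3]  new=[-5,4]  old=[-5,3]  +wl: 1
  step 8. node 0  ⊔preds=[-5,4]  new=[-5,3]  old=[-5,2]  +wl: 2
  step 9. node 3  ⊔preds=[-5,3]  new=[-5,2]  old=[-5,1]  +wl: 0
  step 10. node 1  ⊔preds=[-5,4]  new=[-5,4]  old=[-5,3]  +wl: 3
  step 11. node 2  ⊔preds=[-5,4]  new=[-5,5]  old=[-5,4]  +wl: 1
  step 12. node 0  ⊔preds=[-5,5]  new=[-5,4]  old=[-5,3]  +wl: 2
  step 13. node 3  ⊔preds=[-5,4]  new=[-5,3]  old=[-5,2]  +wl: 0
  step 14. node 1  ⊔preds=[-5,5]  new=[-5,5]  old=[-5,4]  +wl: 3
  step 15. node 2  ⊔preds=[-5,5]  new=[-5,5]  stable
  step 16. node 0  ⊔preds=[-5,5]  new=[-5,4]  stable
  step 17. node 3  ⊔preds=[-5,5]  new=[-5,4]  old=[-5,3]  +wl: 0,1,2
  step 18. node 0  ⊔preds=[-5,5]  new=[-5,4]  stable
  step 19. node 1  ⊔preds=[-5,5]  new=[-5,5]  stable
  step 20. node 2  ⊔preds=[-5,5]  new=[-5,5]  stable

Least fixpoint reached:
  node 0: [-5,4]
  node 1: [-5,5]
  node 2: [-5,5]
  node 3: [-5,4]

20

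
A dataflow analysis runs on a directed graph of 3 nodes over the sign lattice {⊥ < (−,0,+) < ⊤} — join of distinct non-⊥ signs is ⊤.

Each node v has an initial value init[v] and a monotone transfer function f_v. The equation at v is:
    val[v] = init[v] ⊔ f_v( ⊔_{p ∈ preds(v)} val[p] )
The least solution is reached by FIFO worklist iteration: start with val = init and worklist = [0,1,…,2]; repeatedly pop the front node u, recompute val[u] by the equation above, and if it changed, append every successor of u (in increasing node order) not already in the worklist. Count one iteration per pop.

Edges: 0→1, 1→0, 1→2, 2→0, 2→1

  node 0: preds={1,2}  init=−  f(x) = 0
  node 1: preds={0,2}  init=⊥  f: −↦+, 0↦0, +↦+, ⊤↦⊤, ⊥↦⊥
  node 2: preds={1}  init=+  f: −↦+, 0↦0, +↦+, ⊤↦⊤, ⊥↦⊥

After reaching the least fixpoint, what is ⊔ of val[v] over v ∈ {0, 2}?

Trace (5 dequeues):
  [1] u=0 | in + | out ⊤ | prev − | push {}
  [2] u=1 | in ⊤ | out ⊤ | prev ⊥ | push {0}
  [3] u=2 | in ⊤ | out ⊤ | prev + | push {1}
  [4] u=0 | in ⊤ | out ⊤ | ==
  [5] u=1 | in ⊤ | out ⊤ | ==

Converged values:
  [0] ⊤
  [1] ⊤
  [2] ⊤

⊤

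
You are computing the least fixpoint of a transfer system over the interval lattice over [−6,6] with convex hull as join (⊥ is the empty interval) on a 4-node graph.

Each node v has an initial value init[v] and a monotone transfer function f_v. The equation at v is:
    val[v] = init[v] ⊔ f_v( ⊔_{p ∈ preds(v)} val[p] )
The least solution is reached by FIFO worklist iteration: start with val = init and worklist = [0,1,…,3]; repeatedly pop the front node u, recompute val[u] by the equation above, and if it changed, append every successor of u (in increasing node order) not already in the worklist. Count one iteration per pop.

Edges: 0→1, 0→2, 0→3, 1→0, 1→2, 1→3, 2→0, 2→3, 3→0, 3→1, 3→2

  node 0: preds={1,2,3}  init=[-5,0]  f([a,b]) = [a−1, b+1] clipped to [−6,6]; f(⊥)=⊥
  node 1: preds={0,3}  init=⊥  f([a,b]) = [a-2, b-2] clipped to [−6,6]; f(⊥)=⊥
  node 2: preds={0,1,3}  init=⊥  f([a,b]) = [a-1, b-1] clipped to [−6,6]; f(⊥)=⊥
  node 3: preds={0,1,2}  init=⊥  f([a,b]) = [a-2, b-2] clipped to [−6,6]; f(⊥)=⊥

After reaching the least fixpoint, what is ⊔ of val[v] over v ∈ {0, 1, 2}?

Iteration log — 8 steps:
  step 1. node 0  ⊔preds=⊥  new=[-5,0]  stable
  step 2. node 1  ⊔preds=[-5,0]  new=[-6,-2]  old=⊥  +wl: 0
  step 3. node 2  ⊔preds=[-6,0]  new=[-6,-1]  old=⊥  +wl: 
  step 4. node 3  ⊔preds=[-6,0]  new=[-6,-2]  old=⊥  +wl: 1,2
  step 5. node 0  ⊔preds=[-6,-1]  new=[-6,0]  old=[-5,0]  +wl: 3
  step 6. node 1  ⊔preds=[-6,0]  new=[-6,-2]  stable
  step 7. node 2  ⊔preds=[-6,0]  new=[-6,-1]  stable
  step 8. node 3  ⊔preds=[-6,0]  new=[-6,-2]  stable

Least fixpoint reached:
  node 0: [-6,0]
  node 1: [-6,-2]
  node 2: [-6,-1]
  node 3: [-6,-2]

[-6,0]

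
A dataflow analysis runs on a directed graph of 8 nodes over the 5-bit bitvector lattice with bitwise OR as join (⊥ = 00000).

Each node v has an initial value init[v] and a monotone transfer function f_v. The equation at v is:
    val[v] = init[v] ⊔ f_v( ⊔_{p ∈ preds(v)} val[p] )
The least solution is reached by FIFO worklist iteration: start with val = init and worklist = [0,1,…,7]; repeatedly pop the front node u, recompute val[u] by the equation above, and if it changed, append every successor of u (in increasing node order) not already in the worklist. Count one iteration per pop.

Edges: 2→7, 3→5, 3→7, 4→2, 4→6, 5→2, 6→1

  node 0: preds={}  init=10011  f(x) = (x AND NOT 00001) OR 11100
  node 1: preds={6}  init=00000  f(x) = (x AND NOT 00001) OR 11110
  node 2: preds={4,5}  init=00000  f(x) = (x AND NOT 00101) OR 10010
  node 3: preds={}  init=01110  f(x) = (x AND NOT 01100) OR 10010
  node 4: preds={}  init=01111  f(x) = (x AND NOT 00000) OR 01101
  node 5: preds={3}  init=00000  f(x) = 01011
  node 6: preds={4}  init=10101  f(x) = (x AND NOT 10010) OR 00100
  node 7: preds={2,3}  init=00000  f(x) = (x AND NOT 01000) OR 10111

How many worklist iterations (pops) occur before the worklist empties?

10

Iteration log — 10 steps:
  step 1. node 0  ⊔preds=00000  new=11111  old=10011  +wl: 
  step 2. node 1  ⊔preds=10101  new=11110  old=00000  +wl: 
  step 3. node 2  ⊔preds=01111  new=11010  old=00000  +wl: 
  step 4. node 3  ⊔preds=00000  new=11110  old=01110  +wl: 
  step 5. node 4  ⊔preds=00000  new=01111  stable
  step 6. node 5  ⊔preds=11110  new=01011  old=00000  +wl: 2
  step 7. node 6  ⊔preds=01111  new=11101  old=10101  +wl: 1
  step 8. node 7  ⊔preds=11110  new=10111  old=00000  +wl: 
  step 9. node 2  ⊔preds=01111  new=11010  stable
  step 10. node 1  ⊔preds=11101  new=11110  stable

Least fixpoint reached:
  node 0: 11111
  node 1: 11110
  node 2: 11010
  node 3: 11110
  node 4: 01111
  node 5: 01011
  node 6: 11101
  node 7: 10111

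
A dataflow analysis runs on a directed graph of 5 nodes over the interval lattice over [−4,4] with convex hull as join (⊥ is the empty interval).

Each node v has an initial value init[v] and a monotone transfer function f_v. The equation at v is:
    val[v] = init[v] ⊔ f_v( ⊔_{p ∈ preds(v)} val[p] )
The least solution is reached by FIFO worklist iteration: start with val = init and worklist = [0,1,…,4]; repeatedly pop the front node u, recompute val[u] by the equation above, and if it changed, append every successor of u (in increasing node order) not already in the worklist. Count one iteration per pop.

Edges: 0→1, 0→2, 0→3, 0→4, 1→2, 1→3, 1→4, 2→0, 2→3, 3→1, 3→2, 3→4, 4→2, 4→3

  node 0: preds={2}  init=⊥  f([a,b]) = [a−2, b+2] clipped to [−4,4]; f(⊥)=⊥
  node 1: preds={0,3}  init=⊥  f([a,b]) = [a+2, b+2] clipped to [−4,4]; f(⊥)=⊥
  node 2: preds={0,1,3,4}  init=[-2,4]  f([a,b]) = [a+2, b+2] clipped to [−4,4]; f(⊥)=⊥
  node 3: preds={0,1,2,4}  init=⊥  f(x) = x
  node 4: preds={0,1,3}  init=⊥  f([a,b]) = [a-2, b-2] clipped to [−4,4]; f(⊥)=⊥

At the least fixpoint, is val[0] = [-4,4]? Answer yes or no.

yes

Trace (8 dequeues):
  [1] u=0 | in [-2,4] | out [-4,4] | prev ⊥ | push {}
  [2] u=1 | in [-4,4] | out [-2,4] | prev ⊥ | push {}
  [3] u=2 | in [-4,4] | out [-2,4] | ==
  [4] u=3 | in [-4,4] | out [-4,4] | prev ⊥ | push {1,2}
  [5] u=4 | in [-4,4] | out [-4,2] | prev ⊥ | push {3}
  [6] u=1 | in [-4,4] | out [-2,4] | ==
  [7] u=2 | in [-4,4] | out [-2,4] | ==
  [8] u=3 | in [-4,4] | out [-4,4] | ==

Converged values:
  [0] [-4,4]
  [1] [-2,4]
  [2] [-2,4]
  [3] [-4,4]
  [4] [-4,2]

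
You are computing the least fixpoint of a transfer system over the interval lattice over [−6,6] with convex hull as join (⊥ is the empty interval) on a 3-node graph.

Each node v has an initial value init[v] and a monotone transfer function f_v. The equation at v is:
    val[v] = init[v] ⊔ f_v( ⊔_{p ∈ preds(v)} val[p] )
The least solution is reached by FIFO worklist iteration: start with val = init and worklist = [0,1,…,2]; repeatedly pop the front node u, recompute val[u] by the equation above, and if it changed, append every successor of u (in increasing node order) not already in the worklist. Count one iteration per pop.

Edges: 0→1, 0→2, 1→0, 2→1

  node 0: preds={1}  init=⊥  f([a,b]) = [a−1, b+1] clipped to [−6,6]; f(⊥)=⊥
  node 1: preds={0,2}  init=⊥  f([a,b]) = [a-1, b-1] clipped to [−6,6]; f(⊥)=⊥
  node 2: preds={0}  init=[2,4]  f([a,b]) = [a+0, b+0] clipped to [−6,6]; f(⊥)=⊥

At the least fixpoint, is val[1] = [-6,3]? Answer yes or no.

Trace (17 dequeues):
  [1] u=0 | in ⊥ | out ⊥ | ==
  [2] u=1 | in [2,4] | out [1,3] | prev ⊥ | push {0}
  [3] u=2 | in ⊥ | out [2,4] | ==
  [4] u=0 | in [1,3] | out [0,4] | prev ⊥ | push {1,2}
  [5] u=1 | in [0,4] | out [-1,3] | prev [1,3] | push {0}
  [6] u=2 | in [0,4] | out [0,4] | prev [2,4] | push {1}
  [7] u=0 | in [-1,3] | out [-2,4] | prev [0,4] | push {2}
  [8] u=1 | in [-2,4] | out [-3,3] | prev [-1,3] | push {0}
  [9] u=2 | in [-2,4] | out [-2,4] | prev [0,4] | push {1}
  [10] u=0 | in [-3,3] | out [-4,4] | prev [-2,4] | push {2}
  [11] u=1 | in [-4,4] | out [-5,3] | prev [-3,3] | push {0}
  [12] u=2 | in [-4,4] | out [-4,4] | prev [-2,4] | push {1}
  [13] u=0 | in [-5,3] | out [-6,4] | prev [-4,4] | push {2}
  [14] u=1 | in [-6,4] | out [-6,3] | prev [-5,3] | push {0}
  [15] u=2 | in [-6,4] | out [-6,4] | prev [-4,4] | push {1}
  [16] u=0 | in [-6,3] | out [-6,4] | ==
  [17] u=1 | in [-6,4] | out [-6,3] | ==

Converged values:
  [0] [-6,4]
  [1] [-6,3]
  [2] [-6,4]

yes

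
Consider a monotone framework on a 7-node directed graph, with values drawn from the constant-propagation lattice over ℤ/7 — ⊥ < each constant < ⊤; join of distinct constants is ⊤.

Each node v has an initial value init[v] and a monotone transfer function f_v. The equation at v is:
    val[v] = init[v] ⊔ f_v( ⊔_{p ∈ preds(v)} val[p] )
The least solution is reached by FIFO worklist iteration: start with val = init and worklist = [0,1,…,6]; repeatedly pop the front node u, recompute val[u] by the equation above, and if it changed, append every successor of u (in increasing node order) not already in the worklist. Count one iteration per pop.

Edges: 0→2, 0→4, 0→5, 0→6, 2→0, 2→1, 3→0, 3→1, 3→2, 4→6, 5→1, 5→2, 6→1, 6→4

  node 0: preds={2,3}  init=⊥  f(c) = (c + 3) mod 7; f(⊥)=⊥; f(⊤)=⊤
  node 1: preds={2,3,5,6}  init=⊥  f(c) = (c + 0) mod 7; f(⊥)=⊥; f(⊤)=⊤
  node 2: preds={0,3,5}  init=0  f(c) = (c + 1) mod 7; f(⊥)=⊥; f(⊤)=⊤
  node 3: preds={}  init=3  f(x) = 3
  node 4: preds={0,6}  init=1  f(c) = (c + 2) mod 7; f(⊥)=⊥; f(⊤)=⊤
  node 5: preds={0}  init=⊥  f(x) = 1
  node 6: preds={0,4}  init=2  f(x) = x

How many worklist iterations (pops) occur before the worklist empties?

11

Worklist (11 pops):
  #1 pop 0: in=⊤ → ⊤ (was ⊥); enqueue []
  #2 pop 1: in=⊤ → ⊤ (was ⊥); enqueue []
  #3 pop 2: in=⊤ → ⊤ (was 0); enqueue [0,1]
  #4 pop 3: in=⊥ → 3 (no change)
  #5 pop 4: in=⊤ → ⊤ (was 1); enqueue []
  #6 pop 5: in=⊤ → 1 (was ⊥); enqueue [2]
  #7 pop 6: in=⊤ → ⊤ (was 2); enqueue [4]
  #8 pop 0: in=⊤ → ⊤ (no change)
  #9 pop 1: in=⊤ → ⊤ (no change)
  #10 pop 2: in=⊤ → ⊤ (no change)
  #11 pop 4: in=⊤ → ⊤ (no change)

Fixpoint:
  val[0] = ⊤
  val[1] = ⊤
  val[2] = ⊤
  val[3] = 3
  val[4] = ⊤
  val[5] = 1
  val[6] = ⊤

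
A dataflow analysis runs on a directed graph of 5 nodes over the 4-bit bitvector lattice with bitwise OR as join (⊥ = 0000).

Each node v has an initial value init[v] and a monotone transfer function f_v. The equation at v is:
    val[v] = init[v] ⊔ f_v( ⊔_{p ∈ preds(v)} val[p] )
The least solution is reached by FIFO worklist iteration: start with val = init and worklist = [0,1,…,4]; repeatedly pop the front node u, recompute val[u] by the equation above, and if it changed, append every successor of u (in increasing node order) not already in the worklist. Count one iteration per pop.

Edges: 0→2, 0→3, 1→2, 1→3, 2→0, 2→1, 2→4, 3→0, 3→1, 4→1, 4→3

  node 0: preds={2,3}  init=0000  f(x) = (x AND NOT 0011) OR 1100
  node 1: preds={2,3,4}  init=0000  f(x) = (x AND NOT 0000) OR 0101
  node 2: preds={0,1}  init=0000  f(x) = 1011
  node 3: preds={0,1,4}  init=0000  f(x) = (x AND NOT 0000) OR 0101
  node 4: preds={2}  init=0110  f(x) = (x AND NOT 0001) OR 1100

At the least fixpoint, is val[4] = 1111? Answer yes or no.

no

Worklist (9 pops):
  #1 pop 0: in=0000 → 1100 (was 0000); enqueue []
  #2 pop 1: in=0110 → 0111 (was 0000); enqueue []
  #3 pop 2: in=1111 → 1011 (was 0000); enqueue [0,1]
  #4 pop 3: in=1111 → 1111 (was 0000); enqueue []
  #5 pop 4: in=1011 → 1110 (was 0110); enqueue [3]
  #6 pop 0: in=1111 → 1100 (no change)
  #7 pop 1: in=1111 → 1111 (was 0111); enqueue [2]
  #8 pop 3: in=1111 → 1111 (no change)
  #9 pop 2: in=1111 → 1011 (no change)

Fixpoint:
  val[0] = 1100
  val[1] = 1111
  val[2] = 1011
  val[3] = 1111
  val[4] = 1110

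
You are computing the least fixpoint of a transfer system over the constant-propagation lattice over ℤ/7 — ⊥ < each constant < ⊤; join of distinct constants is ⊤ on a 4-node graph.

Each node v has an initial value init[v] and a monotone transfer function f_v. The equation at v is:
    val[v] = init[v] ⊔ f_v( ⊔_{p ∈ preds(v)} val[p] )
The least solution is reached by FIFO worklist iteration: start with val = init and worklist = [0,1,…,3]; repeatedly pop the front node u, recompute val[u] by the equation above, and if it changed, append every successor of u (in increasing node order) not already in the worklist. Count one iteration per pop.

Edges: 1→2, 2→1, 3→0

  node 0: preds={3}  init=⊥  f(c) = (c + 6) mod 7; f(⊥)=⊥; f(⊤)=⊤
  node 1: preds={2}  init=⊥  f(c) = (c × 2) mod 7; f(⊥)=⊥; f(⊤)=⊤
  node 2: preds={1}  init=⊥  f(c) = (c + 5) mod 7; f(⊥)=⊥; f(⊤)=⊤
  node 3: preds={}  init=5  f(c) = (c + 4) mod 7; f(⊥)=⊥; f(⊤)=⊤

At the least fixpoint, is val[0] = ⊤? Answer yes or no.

no

Iteration log — 4 steps:
  step 1. node 0  ⊔preds=5  new=4  old=⊥  +wl: 
  step 2. node 1  ⊔preds=⊥  new=⊥  stable
  step 3. node 2  ⊔preds=⊥  new=⊥  stable
  step 4. node 3  ⊔preds=⊥  new=5  stable

Least fixpoint reached:
  node 0: 4
  node 1: ⊥
  node 2: ⊥
  node 3: 5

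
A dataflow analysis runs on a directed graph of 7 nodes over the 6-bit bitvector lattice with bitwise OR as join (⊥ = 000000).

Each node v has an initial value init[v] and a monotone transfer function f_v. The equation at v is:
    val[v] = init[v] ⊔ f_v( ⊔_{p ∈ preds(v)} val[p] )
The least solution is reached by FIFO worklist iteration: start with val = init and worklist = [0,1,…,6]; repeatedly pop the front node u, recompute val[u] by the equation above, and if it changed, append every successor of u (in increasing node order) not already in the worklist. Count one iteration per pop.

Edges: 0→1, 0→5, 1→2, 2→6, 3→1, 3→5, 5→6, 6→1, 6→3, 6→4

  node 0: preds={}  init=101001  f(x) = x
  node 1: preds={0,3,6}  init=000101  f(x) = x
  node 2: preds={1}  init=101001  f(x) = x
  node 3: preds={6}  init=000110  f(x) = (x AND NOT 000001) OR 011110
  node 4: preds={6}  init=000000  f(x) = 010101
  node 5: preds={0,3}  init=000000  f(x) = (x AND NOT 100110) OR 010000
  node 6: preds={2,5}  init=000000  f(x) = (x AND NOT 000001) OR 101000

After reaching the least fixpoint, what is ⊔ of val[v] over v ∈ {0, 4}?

111101

Trace (14 dequeues):
  [1] u=0 | in 000000 | out 101001 | ==
  [2] u=1 | in 101111 | out 101111 | prev 000101 | push {}
  [3] u=2 | in 101111 | out 101111 | prev 101001 | push {}
  [4] u=3 | in 000000 | out 011110 | prev 000110 | push {1}
  [5] u=4 | in 000000 | out 010101 | prev 000000 | push {}
  [6] u=5 | in 111111 | out 011001 | prev 000000 | push {}
  [7] u=6 | in 111111 | out 111110 | prev 000000 | push {3,4}
  [8] u=1 | in 111111 | out 111111 | prev 101111 | push {2}
  [9] u=3 | in 111110 | out 111110 | prev 011110 | push {1,5}
  [10] u=4 | in 111110 | out 010101 | ==
  [11] u=2 | in 111111 | out 111111 | prev 101111 | push {6}
  [12] u=1 | in 111111 | out 111111 | ==
  [13] u=5 | in 111111 | out 011001 | ==
  [14] u=6 | in 111111 | out 111110 | ==

Converged values:
  [0] 101001
  [1] 111111
  [2] 111111
  [3] 111110
  [4] 010101
  [5] 011001
  [6] 111110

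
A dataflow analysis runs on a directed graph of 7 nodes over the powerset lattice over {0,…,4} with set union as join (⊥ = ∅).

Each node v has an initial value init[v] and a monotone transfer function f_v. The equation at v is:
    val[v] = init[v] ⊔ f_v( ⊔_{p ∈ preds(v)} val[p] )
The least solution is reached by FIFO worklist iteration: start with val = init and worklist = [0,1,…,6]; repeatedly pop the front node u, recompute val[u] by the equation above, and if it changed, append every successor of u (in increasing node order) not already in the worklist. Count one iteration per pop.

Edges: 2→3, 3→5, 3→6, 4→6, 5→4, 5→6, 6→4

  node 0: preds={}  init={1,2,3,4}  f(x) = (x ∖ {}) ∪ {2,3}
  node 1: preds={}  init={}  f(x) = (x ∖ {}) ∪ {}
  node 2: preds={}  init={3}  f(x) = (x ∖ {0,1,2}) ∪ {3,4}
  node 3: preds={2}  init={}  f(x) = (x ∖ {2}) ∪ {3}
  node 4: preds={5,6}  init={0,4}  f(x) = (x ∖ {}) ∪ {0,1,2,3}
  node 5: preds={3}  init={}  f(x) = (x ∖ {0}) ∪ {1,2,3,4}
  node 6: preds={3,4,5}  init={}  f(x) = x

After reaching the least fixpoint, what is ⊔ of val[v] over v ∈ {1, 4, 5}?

Trace (8 dequeues):
  [1] u=0 | in {} | out {1,2,3,4} | ==
  [2] u=1 | in {} | out {} | ==
  [3] u=2 | in {} | out {3,4} | prev {3} | push {}
  [4] u=3 | in {3,4} | out {3,4} | prev {} | push {}
  [5] u=4 | in {} | out {0,1,2,3,4} | prev {0,4} | push {}
  [6] u=5 | in {3,4} | out {1,2,3,4} | prev {} | push {4}
  [7] u=6 | in {0,1,2,3,4} | out {0,1,2,3,4} | prev {} | push {}
  [8] u=4 | in {0,1,2,3,4} | out {0,1,2,3,4} | ==

Converged values:
  [0] {1,2,3,4}
  [1] {}
  [2] {3,4}
  [3] {3,4}
  [4] {0,1,2,3,4}
  [5] {1,2,3,4}
  [6] {0,1,2,3,4}

{0,1,2,3,4}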